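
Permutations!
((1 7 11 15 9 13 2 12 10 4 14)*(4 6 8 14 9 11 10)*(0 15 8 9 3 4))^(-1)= ((0 15 11 8 14 1 7 10 6 9 13 2 12)(3 4))^(-1)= (0 12 2 13 9 6 10 7 1 14 8 11 15)(3 4)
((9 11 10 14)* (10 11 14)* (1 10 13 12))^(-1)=(1 12 13 10)(9 14)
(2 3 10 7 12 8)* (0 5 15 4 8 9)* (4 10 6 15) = (0 5 4 8 2 3 6 15 10 7 12 9) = [5, 1, 3, 6, 8, 4, 15, 12, 2, 0, 7, 11, 9, 13, 14, 10]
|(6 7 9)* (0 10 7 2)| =|(0 10 7 9 6 2)| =6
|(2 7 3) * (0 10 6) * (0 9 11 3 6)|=|(0 10)(2 7 6 9 11 3)|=6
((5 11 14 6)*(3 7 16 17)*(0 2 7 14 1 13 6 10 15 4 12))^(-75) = (0 7 17 14 15 12 2 16 3 10 4)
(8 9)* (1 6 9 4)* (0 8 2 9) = (0 8 4 1 6)(2 9) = [8, 6, 9, 3, 1, 5, 0, 7, 4, 2]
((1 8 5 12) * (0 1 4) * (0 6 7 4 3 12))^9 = (0 1 8 5)(3 12)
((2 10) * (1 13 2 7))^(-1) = (1 7 10 2 13)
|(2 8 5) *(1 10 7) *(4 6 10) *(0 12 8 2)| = |(0 12 8 5)(1 4 6 10 7)| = 20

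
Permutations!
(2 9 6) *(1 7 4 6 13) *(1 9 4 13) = (1 7 13 9)(2 4 6) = [0, 7, 4, 3, 6, 5, 2, 13, 8, 1, 10, 11, 12, 9]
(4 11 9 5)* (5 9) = (4 11 5) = [0, 1, 2, 3, 11, 4, 6, 7, 8, 9, 10, 5]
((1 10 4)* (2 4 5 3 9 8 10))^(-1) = ((1 2 4)(3 9 8 10 5))^(-1) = (1 4 2)(3 5 10 8 9)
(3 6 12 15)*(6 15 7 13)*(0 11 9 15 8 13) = [11, 1, 2, 8, 4, 5, 12, 0, 13, 15, 10, 9, 7, 6, 14, 3] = (0 11 9 15 3 8 13 6 12 7)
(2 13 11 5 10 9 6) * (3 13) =[0, 1, 3, 13, 4, 10, 2, 7, 8, 6, 9, 5, 12, 11] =(2 3 13 11 5 10 9 6)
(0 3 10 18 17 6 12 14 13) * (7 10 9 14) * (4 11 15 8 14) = (0 3 9 4 11 15 8 14 13)(6 12 7 10 18 17) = [3, 1, 2, 9, 11, 5, 12, 10, 14, 4, 18, 15, 7, 0, 13, 8, 16, 6, 17]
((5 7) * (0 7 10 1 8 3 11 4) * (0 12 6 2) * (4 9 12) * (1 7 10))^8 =((0 10 7 5 1 8 3 11 9 12 6 2))^8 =(0 9 1)(2 11 5)(3 7 6)(8 10 12)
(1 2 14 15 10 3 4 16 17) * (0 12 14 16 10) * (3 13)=[12, 2, 16, 4, 10, 5, 6, 7, 8, 9, 13, 11, 14, 3, 15, 0, 17, 1]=(0 12 14 15)(1 2 16 17)(3 4 10 13)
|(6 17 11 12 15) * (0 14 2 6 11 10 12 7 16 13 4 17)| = 36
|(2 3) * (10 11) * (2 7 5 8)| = 10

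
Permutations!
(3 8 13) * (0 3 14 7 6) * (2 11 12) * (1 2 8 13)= (0 3 13 14 7 6)(1 2 11 12 8)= [3, 2, 11, 13, 4, 5, 0, 6, 1, 9, 10, 12, 8, 14, 7]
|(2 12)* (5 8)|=|(2 12)(5 8)|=2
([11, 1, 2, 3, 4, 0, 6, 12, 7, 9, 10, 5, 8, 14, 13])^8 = [5, 1, 2, 3, 4, 11, 6, 8, 12, 9, 10, 0, 7, 13, 14]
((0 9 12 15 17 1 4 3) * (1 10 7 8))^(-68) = ((0 9 12 15 17 10 7 8 1 4 3))^(-68) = (0 4 8 10 15 9 3 1 7 17 12)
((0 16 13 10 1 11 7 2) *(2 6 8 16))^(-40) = (16)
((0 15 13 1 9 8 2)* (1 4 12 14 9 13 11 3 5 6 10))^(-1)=((0 15 11 3 5 6 10 1 13 4 12 14 9 8 2))^(-1)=(0 2 8 9 14 12 4 13 1 10 6 5 3 11 15)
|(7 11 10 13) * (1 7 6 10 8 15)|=|(1 7 11 8 15)(6 10 13)|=15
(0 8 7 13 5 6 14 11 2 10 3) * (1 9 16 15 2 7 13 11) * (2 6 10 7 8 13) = [13, 9, 7, 0, 4, 10, 14, 11, 2, 16, 3, 8, 12, 5, 1, 6, 15] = (0 13 5 10 3)(1 9 16 15 6 14)(2 7 11 8)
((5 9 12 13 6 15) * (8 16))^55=((5 9 12 13 6 15)(8 16))^55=(5 9 12 13 6 15)(8 16)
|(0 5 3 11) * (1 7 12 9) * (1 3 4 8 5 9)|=|(0 9 3 11)(1 7 12)(4 8 5)|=12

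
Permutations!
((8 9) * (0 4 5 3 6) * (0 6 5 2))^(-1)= (0 2 4)(3 5)(8 9)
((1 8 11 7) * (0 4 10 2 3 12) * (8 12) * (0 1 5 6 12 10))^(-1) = (0 4)(1 12 6 5 7 11 8 3 2 10)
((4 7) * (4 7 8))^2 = (8)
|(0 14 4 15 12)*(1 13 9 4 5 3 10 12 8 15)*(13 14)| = |(0 13 9 4 1 14 5 3 10 12)(8 15)| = 10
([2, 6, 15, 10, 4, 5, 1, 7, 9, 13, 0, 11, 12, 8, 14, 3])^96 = (0 2 15 3 10)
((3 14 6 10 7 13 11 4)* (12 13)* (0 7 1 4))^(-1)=(0 11 13 12 7)(1 10 6 14 3 4)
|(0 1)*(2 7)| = 2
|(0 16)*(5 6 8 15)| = |(0 16)(5 6 8 15)| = 4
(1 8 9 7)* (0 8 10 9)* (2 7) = [8, 10, 7, 3, 4, 5, 6, 1, 0, 2, 9] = (0 8)(1 10 9 2 7)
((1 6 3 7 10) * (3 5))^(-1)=((1 6 5 3 7 10))^(-1)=(1 10 7 3 5 6)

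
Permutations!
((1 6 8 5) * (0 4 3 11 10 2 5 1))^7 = ((0 4 3 11 10 2 5)(1 6 8))^7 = (11)(1 6 8)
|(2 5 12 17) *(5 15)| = |(2 15 5 12 17)| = 5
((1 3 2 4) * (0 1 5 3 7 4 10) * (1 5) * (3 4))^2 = ((0 5 4 1 7 3 2 10))^2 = (0 4 7 2)(1 3 10 5)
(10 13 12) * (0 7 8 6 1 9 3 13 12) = (0 7 8 6 1 9 3 13)(10 12) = [7, 9, 2, 13, 4, 5, 1, 8, 6, 3, 12, 11, 10, 0]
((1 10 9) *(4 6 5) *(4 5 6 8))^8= ((1 10 9)(4 8))^8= (1 9 10)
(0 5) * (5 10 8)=(0 10 8 5)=[10, 1, 2, 3, 4, 0, 6, 7, 5, 9, 8]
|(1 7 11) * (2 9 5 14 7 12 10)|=|(1 12 10 2 9 5 14 7 11)|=9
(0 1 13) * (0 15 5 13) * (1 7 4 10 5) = [7, 0, 2, 3, 10, 13, 6, 4, 8, 9, 5, 11, 12, 15, 14, 1] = (0 7 4 10 5 13 15 1)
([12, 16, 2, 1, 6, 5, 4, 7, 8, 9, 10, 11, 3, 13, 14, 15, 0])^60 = (16)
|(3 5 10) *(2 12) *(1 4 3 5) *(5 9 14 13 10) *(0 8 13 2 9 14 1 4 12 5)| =42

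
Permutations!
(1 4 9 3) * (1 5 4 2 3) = (1 2 3 5 4 9) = [0, 2, 3, 5, 9, 4, 6, 7, 8, 1]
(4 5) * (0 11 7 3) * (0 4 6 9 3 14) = [11, 1, 2, 4, 5, 6, 9, 14, 8, 3, 10, 7, 12, 13, 0] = (0 11 7 14)(3 4 5 6 9)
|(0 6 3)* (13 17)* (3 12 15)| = |(0 6 12 15 3)(13 17)| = 10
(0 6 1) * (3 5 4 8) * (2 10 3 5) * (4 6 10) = [10, 0, 4, 2, 8, 6, 1, 7, 5, 9, 3] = (0 10 3 2 4 8 5 6 1)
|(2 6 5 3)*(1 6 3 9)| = 4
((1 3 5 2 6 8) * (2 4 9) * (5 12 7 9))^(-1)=(1 8 6 2 9 7 12 3)(4 5)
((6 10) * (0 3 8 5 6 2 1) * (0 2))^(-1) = ((0 3 8 5 6 10)(1 2))^(-1) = (0 10 6 5 8 3)(1 2)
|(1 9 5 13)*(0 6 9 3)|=|(0 6 9 5 13 1 3)|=7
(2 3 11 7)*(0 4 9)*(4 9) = [9, 1, 3, 11, 4, 5, 6, 2, 8, 0, 10, 7] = (0 9)(2 3 11 7)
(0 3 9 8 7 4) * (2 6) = (0 3 9 8 7 4)(2 6) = [3, 1, 6, 9, 0, 5, 2, 4, 7, 8]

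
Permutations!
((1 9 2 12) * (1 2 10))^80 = ((1 9 10)(2 12))^80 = (12)(1 10 9)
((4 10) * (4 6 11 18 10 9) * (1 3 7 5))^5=((1 3 7 5)(4 9)(6 11 18 10))^5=(1 3 7 5)(4 9)(6 11 18 10)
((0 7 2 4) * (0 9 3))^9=((0 7 2 4 9 3))^9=(0 4)(2 3)(7 9)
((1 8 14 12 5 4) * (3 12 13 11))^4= ((1 8 14 13 11 3 12 5 4))^4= (1 11 4 13 5 14 12 8 3)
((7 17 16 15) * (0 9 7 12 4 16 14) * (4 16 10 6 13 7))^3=((0 9 4 10 6 13 7 17 14)(12 16 15))^3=(0 10 7)(4 13 14)(6 17 9)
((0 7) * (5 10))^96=(10)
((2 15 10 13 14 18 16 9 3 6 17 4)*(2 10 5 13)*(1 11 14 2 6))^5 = (1 9 18 11 3 16 14)(2 15 5 13)(4 10 6 17)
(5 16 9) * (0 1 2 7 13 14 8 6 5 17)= (0 1 2 7 13 14 8 6 5 16 9 17)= [1, 2, 7, 3, 4, 16, 5, 13, 6, 17, 10, 11, 12, 14, 8, 15, 9, 0]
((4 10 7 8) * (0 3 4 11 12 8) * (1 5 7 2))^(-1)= (0 7 5 1 2 10 4 3)(8 12 11)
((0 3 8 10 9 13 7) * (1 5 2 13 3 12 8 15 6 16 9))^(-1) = (0 7 13 2 5 1 10 8 12)(3 9 16 6 15)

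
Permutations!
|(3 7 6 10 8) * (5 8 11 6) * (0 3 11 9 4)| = |(0 3 7 5 8 11 6 10 9 4)| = 10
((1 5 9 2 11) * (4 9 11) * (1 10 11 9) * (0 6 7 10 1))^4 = ((0 6 7 10 11 1 5 9 2 4))^4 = (0 11 2 7 5)(1 4 10 9 6)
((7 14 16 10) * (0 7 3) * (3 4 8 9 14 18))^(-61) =((0 7 18 3)(4 8 9 14 16 10))^(-61) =(0 3 18 7)(4 10 16 14 9 8)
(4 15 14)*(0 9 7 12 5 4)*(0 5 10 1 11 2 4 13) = (0 9 7 12 10 1 11 2 4 15 14 5 13) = [9, 11, 4, 3, 15, 13, 6, 12, 8, 7, 1, 2, 10, 0, 5, 14]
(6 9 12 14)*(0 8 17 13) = (0 8 17 13)(6 9 12 14) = [8, 1, 2, 3, 4, 5, 9, 7, 17, 12, 10, 11, 14, 0, 6, 15, 16, 13]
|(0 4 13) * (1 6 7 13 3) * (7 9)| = 8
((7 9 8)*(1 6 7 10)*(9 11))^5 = ((1 6 7 11 9 8 10))^5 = (1 8 11 6 10 9 7)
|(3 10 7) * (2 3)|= |(2 3 10 7)|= 4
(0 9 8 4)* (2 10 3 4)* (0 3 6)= (0 9 8 2 10 6)(3 4)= [9, 1, 10, 4, 3, 5, 0, 7, 2, 8, 6]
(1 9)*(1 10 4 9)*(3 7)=(3 7)(4 9 10)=[0, 1, 2, 7, 9, 5, 6, 3, 8, 10, 4]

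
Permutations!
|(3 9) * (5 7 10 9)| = |(3 5 7 10 9)| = 5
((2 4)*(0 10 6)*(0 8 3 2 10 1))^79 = (0 1)(2 4 10 6 8 3)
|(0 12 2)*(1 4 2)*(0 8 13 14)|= |(0 12 1 4 2 8 13 14)|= 8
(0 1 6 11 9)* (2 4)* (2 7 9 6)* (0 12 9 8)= (0 1 2 4 7 8)(6 11)(9 12)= [1, 2, 4, 3, 7, 5, 11, 8, 0, 12, 10, 6, 9]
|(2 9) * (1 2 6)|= |(1 2 9 6)|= 4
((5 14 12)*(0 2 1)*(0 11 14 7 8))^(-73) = (0 8 7 5 12 14 11 1 2)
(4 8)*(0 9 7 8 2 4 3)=(0 9 7 8 3)(2 4)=[9, 1, 4, 0, 2, 5, 6, 8, 3, 7]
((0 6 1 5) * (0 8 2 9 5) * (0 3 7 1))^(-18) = ((0 6)(1 3 7)(2 9 5 8))^(-18) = (2 5)(8 9)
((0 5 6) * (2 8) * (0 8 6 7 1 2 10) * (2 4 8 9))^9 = (0 7 4 10 5 1 8)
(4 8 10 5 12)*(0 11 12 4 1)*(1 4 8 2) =(0 11 12 4 2 1)(5 8 10) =[11, 0, 1, 3, 2, 8, 6, 7, 10, 9, 5, 12, 4]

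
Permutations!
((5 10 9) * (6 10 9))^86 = (10) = ((5 9)(6 10))^86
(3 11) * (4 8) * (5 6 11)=(3 5 6 11)(4 8)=[0, 1, 2, 5, 8, 6, 11, 7, 4, 9, 10, 3]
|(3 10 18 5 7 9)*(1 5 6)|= 8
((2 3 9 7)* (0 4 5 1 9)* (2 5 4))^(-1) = (0 3 2)(1 5 7 9)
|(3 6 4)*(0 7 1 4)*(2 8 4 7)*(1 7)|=6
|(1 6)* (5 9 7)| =|(1 6)(5 9 7)| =6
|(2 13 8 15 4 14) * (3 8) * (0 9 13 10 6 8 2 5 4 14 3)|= 9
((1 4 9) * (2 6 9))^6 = (1 4 2 6 9)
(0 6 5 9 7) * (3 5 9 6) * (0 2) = (0 3 5 6 9 7 2) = [3, 1, 0, 5, 4, 6, 9, 2, 8, 7]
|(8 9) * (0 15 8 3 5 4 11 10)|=9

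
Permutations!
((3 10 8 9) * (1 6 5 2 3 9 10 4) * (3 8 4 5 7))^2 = (1 7 5 8 4 6 3 2 10)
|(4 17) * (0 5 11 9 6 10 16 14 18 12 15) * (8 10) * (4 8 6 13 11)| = 33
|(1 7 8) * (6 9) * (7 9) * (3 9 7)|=|(1 7 8)(3 9 6)|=3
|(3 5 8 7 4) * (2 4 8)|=|(2 4 3 5)(7 8)|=4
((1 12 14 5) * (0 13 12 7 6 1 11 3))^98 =(14)(1 6 7)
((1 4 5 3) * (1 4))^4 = (3 4 5)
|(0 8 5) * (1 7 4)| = 3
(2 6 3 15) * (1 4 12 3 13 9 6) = (1 4 12 3 15 2)(6 13 9) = [0, 4, 1, 15, 12, 5, 13, 7, 8, 6, 10, 11, 3, 9, 14, 2]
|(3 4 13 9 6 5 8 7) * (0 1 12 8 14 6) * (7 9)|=|(0 1 12 8 9)(3 4 13 7)(5 14 6)|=60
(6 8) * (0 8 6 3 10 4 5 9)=(0 8 3 10 4 5 9)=[8, 1, 2, 10, 5, 9, 6, 7, 3, 0, 4]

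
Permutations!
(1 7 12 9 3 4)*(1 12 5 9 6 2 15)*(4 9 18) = (1 7 5 18 4 12 6 2 15)(3 9) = [0, 7, 15, 9, 12, 18, 2, 5, 8, 3, 10, 11, 6, 13, 14, 1, 16, 17, 4]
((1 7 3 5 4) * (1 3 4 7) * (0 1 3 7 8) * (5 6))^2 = ((0 1 3 6 5 8)(4 7))^2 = (0 3 5)(1 6 8)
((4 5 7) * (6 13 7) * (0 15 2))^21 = ((0 15 2)(4 5 6 13 7))^21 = (15)(4 5 6 13 7)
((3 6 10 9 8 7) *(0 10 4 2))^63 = (10)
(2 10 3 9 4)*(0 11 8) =(0 11 8)(2 10 3 9 4) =[11, 1, 10, 9, 2, 5, 6, 7, 0, 4, 3, 8]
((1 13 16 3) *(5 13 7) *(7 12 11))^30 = (1 16 5 11)(3 13 7 12)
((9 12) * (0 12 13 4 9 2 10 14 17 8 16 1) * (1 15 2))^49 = ((0 12 1)(2 10 14 17 8 16 15)(4 9 13))^49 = (17)(0 12 1)(4 9 13)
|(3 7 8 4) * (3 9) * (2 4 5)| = |(2 4 9 3 7 8 5)| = 7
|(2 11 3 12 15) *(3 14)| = 6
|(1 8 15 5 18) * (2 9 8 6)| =8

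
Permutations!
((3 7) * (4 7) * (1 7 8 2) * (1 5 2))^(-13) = ((1 7 3 4 8)(2 5))^(-13) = (1 3 8 7 4)(2 5)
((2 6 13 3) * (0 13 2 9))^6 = (0 3)(9 13)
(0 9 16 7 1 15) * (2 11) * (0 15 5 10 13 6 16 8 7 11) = (0 9 8 7 1 5 10 13 6 16 11 2) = [9, 5, 0, 3, 4, 10, 16, 1, 7, 8, 13, 2, 12, 6, 14, 15, 11]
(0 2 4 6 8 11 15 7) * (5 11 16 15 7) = (0 2 4 6 8 16 15 5 11 7) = [2, 1, 4, 3, 6, 11, 8, 0, 16, 9, 10, 7, 12, 13, 14, 5, 15]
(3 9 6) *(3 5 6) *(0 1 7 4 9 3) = [1, 7, 2, 3, 9, 6, 5, 4, 8, 0] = (0 1 7 4 9)(5 6)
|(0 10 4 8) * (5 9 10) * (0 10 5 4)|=|(0 4 8 10)(5 9)|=4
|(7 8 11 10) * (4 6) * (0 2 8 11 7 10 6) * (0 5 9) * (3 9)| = 10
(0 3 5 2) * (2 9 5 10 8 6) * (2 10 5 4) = [3, 1, 0, 5, 2, 9, 10, 7, 6, 4, 8] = (0 3 5 9 4 2)(6 10 8)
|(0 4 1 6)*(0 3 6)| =6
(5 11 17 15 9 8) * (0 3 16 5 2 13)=(0 3 16 5 11 17 15 9 8 2 13)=[3, 1, 13, 16, 4, 11, 6, 7, 2, 8, 10, 17, 12, 0, 14, 9, 5, 15]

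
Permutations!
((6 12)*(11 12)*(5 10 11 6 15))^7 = ((5 10 11 12 15))^7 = (5 11 15 10 12)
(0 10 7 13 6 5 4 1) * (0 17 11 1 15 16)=(0 10 7 13 6 5 4 15 16)(1 17 11)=[10, 17, 2, 3, 15, 4, 5, 13, 8, 9, 7, 1, 12, 6, 14, 16, 0, 11]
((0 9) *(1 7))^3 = ((0 9)(1 7))^3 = (0 9)(1 7)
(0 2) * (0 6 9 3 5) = (0 2 6 9 3 5) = [2, 1, 6, 5, 4, 0, 9, 7, 8, 3]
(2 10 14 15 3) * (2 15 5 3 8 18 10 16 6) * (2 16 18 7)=(2 18 10 14 5 3 15 8 7)(6 16)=[0, 1, 18, 15, 4, 3, 16, 2, 7, 9, 14, 11, 12, 13, 5, 8, 6, 17, 10]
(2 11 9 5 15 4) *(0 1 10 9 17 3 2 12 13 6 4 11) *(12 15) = (0 1 10 9 5 12 13 6 4 15 11 17 3 2) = [1, 10, 0, 2, 15, 12, 4, 7, 8, 5, 9, 17, 13, 6, 14, 11, 16, 3]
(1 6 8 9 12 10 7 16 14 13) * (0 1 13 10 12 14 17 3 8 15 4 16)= (0 1 6 15 4 16 17 3 8 9 14 10 7)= [1, 6, 2, 8, 16, 5, 15, 0, 9, 14, 7, 11, 12, 13, 10, 4, 17, 3]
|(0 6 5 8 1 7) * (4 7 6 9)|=|(0 9 4 7)(1 6 5 8)|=4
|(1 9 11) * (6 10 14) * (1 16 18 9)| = 12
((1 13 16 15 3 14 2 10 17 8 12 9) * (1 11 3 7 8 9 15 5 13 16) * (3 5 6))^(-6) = (1 10)(2 13)(3 11)(5 14)(6 9)(7 12)(8 15)(16 17)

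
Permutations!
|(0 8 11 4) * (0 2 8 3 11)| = |(0 3 11 4 2 8)| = 6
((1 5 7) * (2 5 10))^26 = ((1 10 2 5 7))^26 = (1 10 2 5 7)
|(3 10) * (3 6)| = |(3 10 6)| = 3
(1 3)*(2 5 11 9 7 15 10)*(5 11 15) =(1 3)(2 11 9 7 5 15 10) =[0, 3, 11, 1, 4, 15, 6, 5, 8, 7, 2, 9, 12, 13, 14, 10]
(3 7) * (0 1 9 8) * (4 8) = (0 1 9 4 8)(3 7) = [1, 9, 2, 7, 8, 5, 6, 3, 0, 4]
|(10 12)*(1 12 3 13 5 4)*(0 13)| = |(0 13 5 4 1 12 10 3)| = 8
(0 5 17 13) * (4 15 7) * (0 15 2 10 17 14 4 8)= (0 5 14 4 2 10 17 13 15 7 8)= [5, 1, 10, 3, 2, 14, 6, 8, 0, 9, 17, 11, 12, 15, 4, 7, 16, 13]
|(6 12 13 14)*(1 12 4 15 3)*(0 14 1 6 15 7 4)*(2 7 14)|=|(0 2 7 4 14 15 3 6)(1 12 13)|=24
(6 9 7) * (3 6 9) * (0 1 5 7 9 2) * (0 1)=(9)(1 5 7 2)(3 6)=[0, 5, 1, 6, 4, 7, 3, 2, 8, 9]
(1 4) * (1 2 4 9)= (1 9)(2 4)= [0, 9, 4, 3, 2, 5, 6, 7, 8, 1]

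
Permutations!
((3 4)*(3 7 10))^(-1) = (3 10 7 4) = ((3 4 7 10))^(-1)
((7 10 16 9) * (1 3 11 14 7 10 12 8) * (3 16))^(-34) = ((1 16 9 10 3 11 14 7 12 8))^(-34) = (1 14 9 12 3)(7 10 8 11 16)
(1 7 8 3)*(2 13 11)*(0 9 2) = (0 9 2 13 11)(1 7 8 3) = [9, 7, 13, 1, 4, 5, 6, 8, 3, 2, 10, 0, 12, 11]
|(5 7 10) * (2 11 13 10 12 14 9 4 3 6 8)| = |(2 11 13 10 5 7 12 14 9 4 3 6 8)| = 13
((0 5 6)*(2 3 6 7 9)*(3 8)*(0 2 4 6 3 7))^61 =(0 5)(2 8 7 9 4 6)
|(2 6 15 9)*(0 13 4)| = 12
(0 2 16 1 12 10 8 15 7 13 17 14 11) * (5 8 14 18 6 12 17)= (0 2 16 1 17 18 6 12 10 14 11)(5 8 15 7 13)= [2, 17, 16, 3, 4, 8, 12, 13, 15, 9, 14, 0, 10, 5, 11, 7, 1, 18, 6]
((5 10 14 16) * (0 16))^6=(0 16 5 10 14)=((0 16 5 10 14))^6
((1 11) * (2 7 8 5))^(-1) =(1 11)(2 5 8 7)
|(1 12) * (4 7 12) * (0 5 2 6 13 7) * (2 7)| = 6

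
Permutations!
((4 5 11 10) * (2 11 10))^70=((2 11)(4 5 10))^70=(11)(4 5 10)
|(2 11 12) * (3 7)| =6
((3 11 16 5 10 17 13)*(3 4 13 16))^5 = (3 11)(4 13)(5 10 17 16)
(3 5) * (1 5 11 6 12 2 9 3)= (1 5)(2 9 3 11 6 12)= [0, 5, 9, 11, 4, 1, 12, 7, 8, 3, 10, 6, 2]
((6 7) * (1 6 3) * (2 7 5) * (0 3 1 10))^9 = (10)(1 7 2 5 6)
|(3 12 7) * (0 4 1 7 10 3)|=12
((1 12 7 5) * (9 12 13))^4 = (1 7 9)(5 12 13)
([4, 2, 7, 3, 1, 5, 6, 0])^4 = (0 7 2 1 4)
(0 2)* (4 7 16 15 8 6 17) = (0 2)(4 7 16 15 8 6 17) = [2, 1, 0, 3, 7, 5, 17, 16, 6, 9, 10, 11, 12, 13, 14, 8, 15, 4]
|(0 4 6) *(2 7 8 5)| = 12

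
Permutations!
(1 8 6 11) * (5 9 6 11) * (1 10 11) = (1 8)(5 9 6)(10 11) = [0, 8, 2, 3, 4, 9, 5, 7, 1, 6, 11, 10]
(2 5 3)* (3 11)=[0, 1, 5, 2, 4, 11, 6, 7, 8, 9, 10, 3]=(2 5 11 3)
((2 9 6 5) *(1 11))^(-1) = (1 11)(2 5 6 9) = ((1 11)(2 9 6 5))^(-1)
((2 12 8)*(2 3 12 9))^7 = (2 9)(3 12 8) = ((2 9)(3 12 8))^7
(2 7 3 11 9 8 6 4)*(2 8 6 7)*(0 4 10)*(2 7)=(0 4 8 2 7 3 11 9 6 10)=[4, 1, 7, 11, 8, 5, 10, 3, 2, 6, 0, 9]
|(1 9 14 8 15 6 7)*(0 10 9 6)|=|(0 10 9 14 8 15)(1 6 7)|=6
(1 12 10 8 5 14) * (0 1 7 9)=(0 1 12 10 8 5 14 7 9)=[1, 12, 2, 3, 4, 14, 6, 9, 5, 0, 8, 11, 10, 13, 7]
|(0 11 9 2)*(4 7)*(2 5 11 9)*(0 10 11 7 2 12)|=|(0 9 5 7 4 2 10 11 12)|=9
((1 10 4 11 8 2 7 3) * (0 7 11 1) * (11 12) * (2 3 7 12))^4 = (0 3 8 11 12)(1 10 4)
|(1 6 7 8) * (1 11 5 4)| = 7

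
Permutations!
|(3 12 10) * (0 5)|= 6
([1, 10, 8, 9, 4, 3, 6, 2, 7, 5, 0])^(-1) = (0 10 1)(2 7 8)(3 5 9)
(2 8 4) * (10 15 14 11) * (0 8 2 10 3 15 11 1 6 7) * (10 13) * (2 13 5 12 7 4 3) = (0 8 3 15 14 1 6 4 5 12 7)(2 13 10 11) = [8, 6, 13, 15, 5, 12, 4, 0, 3, 9, 11, 2, 7, 10, 1, 14]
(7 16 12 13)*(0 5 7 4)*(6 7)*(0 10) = (0 5 6 7 16 12 13 4 10) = [5, 1, 2, 3, 10, 6, 7, 16, 8, 9, 0, 11, 13, 4, 14, 15, 12]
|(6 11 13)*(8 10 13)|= 5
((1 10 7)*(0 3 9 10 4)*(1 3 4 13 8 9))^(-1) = ((0 4)(1 13 8 9 10 7 3))^(-1) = (0 4)(1 3 7 10 9 8 13)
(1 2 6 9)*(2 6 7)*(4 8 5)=(1 6 9)(2 7)(4 8 5)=[0, 6, 7, 3, 8, 4, 9, 2, 5, 1]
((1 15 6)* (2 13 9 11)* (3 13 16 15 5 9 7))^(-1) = (1 6 15 16 2 11 9 5)(3 7 13)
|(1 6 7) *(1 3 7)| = |(1 6)(3 7)| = 2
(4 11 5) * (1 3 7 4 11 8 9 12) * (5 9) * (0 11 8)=(0 11 9 12 1 3 7 4)(5 8)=[11, 3, 2, 7, 0, 8, 6, 4, 5, 12, 10, 9, 1]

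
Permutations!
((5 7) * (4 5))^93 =((4 5 7))^93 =(7)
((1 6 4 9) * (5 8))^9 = ((1 6 4 9)(5 8))^9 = (1 6 4 9)(5 8)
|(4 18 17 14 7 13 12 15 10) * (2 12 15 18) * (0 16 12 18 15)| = |(0 16 12 15 10 4 2 18 17 14 7 13)| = 12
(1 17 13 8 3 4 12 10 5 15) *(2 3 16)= (1 17 13 8 16 2 3 4 12 10 5 15)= [0, 17, 3, 4, 12, 15, 6, 7, 16, 9, 5, 11, 10, 8, 14, 1, 2, 13]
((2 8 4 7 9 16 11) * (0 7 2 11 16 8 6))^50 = ((16)(0 7 9 8 4 2 6))^50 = (16)(0 7 9 8 4 2 6)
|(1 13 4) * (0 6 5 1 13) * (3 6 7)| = 6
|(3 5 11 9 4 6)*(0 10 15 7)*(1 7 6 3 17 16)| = 40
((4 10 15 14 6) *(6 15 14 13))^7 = ((4 10 14 15 13 6))^7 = (4 10 14 15 13 6)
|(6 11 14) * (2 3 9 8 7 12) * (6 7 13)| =10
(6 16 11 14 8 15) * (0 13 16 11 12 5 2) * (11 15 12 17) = [13, 1, 0, 3, 4, 2, 15, 7, 12, 9, 10, 14, 5, 16, 8, 6, 17, 11] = (0 13 16 17 11 14 8 12 5 2)(6 15)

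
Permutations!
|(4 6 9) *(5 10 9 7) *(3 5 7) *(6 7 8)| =|(3 5 10 9 4 7 8 6)| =8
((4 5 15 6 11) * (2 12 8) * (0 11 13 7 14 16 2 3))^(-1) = (0 3 8 12 2 16 14 7 13 6 15 5 4 11)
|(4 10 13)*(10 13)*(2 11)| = |(2 11)(4 13)| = 2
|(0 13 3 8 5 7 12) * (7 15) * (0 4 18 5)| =12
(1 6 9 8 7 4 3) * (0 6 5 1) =[6, 5, 2, 0, 3, 1, 9, 4, 7, 8] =(0 6 9 8 7 4 3)(1 5)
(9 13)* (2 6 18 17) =(2 6 18 17)(9 13) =[0, 1, 6, 3, 4, 5, 18, 7, 8, 13, 10, 11, 12, 9, 14, 15, 16, 2, 17]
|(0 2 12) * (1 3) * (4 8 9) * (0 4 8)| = 4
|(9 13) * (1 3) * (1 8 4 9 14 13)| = |(1 3 8 4 9)(13 14)| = 10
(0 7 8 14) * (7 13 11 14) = [13, 1, 2, 3, 4, 5, 6, 8, 7, 9, 10, 14, 12, 11, 0] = (0 13 11 14)(7 8)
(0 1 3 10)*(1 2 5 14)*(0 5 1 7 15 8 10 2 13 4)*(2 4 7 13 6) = (0 6 2 1 3 4)(5 14 13 7 15 8 10) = [6, 3, 1, 4, 0, 14, 2, 15, 10, 9, 5, 11, 12, 7, 13, 8]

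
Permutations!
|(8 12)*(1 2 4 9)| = |(1 2 4 9)(8 12)| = 4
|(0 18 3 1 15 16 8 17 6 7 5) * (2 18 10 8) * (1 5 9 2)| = |(0 10 8 17 6 7 9 2 18 3 5)(1 15 16)| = 33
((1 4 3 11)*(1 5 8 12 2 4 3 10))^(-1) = ((1 3 11 5 8 12 2 4 10))^(-1) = (1 10 4 2 12 8 5 11 3)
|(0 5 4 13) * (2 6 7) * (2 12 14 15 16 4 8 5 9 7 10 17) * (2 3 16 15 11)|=14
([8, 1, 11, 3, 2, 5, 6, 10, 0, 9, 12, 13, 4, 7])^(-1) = [8, 1, 4, 3, 12, 5, 6, 13, 0, 9, 7, 2, 10, 11]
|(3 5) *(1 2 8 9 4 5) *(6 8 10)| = |(1 2 10 6 8 9 4 5 3)| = 9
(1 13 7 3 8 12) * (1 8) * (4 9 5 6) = (1 13 7 3)(4 9 5 6)(8 12) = [0, 13, 2, 1, 9, 6, 4, 3, 12, 5, 10, 11, 8, 7]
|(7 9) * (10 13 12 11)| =|(7 9)(10 13 12 11)| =4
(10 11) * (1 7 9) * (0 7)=(0 7 9 1)(10 11)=[7, 0, 2, 3, 4, 5, 6, 9, 8, 1, 11, 10]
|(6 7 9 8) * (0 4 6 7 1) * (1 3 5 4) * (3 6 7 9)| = 4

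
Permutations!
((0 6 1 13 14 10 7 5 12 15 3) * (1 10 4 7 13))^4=((0 6 10 13 14 4 7 5 12 15 3))^4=(0 14 12 6 4 15 10 7 3 13 5)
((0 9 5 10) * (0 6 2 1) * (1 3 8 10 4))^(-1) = ((0 9 5 4 1)(2 3 8 10 6))^(-1) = (0 1 4 5 9)(2 6 10 8 3)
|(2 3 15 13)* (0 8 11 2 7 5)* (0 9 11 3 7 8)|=20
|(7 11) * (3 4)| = |(3 4)(7 11)| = 2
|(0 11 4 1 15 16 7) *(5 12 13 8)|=28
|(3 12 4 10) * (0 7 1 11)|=|(0 7 1 11)(3 12 4 10)|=4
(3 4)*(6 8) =(3 4)(6 8) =[0, 1, 2, 4, 3, 5, 8, 7, 6]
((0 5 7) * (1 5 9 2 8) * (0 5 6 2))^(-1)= (0 9)(1 8 2 6)(5 7)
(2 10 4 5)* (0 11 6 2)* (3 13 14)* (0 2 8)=(0 11 6 8)(2 10 4 5)(3 13 14)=[11, 1, 10, 13, 5, 2, 8, 7, 0, 9, 4, 6, 12, 14, 3]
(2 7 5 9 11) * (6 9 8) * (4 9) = (2 7 5 8 6 4 9 11) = [0, 1, 7, 3, 9, 8, 4, 5, 6, 11, 10, 2]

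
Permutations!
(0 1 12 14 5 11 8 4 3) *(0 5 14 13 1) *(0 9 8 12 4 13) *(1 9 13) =[13, 4, 2, 5, 3, 11, 6, 7, 1, 8, 10, 12, 0, 9, 14] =(14)(0 13 9 8 1 4 3 5 11 12)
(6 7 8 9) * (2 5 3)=(2 5 3)(6 7 8 9)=[0, 1, 5, 2, 4, 3, 7, 8, 9, 6]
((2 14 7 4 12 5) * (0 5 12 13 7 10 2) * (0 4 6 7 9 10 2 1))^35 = ((0 5 4 13 9 10 1)(2 14)(6 7))^35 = (2 14)(6 7)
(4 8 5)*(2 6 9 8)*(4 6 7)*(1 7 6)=(1 7 4 2 6 9 8 5)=[0, 7, 6, 3, 2, 1, 9, 4, 5, 8]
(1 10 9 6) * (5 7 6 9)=(1 10 5 7 6)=[0, 10, 2, 3, 4, 7, 1, 6, 8, 9, 5]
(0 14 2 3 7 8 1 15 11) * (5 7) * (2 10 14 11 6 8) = (0 11)(1 15 6 8)(2 3 5 7)(10 14) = [11, 15, 3, 5, 4, 7, 8, 2, 1, 9, 14, 0, 12, 13, 10, 6]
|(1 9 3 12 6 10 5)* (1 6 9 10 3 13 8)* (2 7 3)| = |(1 10 5 6 2 7 3 12 9 13 8)| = 11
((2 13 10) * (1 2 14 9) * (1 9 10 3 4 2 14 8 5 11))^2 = (1 10 5)(2 3)(4 13)(8 11 14)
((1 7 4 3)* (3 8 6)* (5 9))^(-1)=((1 7 4 8 6 3)(5 9))^(-1)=(1 3 6 8 4 7)(5 9)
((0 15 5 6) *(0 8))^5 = (15)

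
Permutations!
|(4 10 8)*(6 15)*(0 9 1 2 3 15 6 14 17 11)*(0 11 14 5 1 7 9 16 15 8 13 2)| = |(0 16 15 5 1)(2 3 8 4 10 13)(7 9)(14 17)| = 30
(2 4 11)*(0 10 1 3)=(0 10 1 3)(2 4 11)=[10, 3, 4, 0, 11, 5, 6, 7, 8, 9, 1, 2]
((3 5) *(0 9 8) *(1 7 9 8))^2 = (1 9 7)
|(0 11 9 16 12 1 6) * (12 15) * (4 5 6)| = |(0 11 9 16 15 12 1 4 5 6)| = 10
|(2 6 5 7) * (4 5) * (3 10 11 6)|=|(2 3 10 11 6 4 5 7)|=8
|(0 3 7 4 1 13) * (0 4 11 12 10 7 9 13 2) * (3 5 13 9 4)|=28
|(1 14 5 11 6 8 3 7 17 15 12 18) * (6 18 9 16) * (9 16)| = 40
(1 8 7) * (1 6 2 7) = [0, 8, 7, 3, 4, 5, 2, 6, 1] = (1 8)(2 7 6)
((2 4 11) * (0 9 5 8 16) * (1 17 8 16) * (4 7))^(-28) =((0 9 5 16)(1 17 8)(2 7 4 11))^(-28) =(1 8 17)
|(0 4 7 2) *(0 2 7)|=|(7)(0 4)|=2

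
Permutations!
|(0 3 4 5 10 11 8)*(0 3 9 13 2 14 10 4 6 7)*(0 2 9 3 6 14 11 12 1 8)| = |(0 3 14 10 12 1 8 6 7 2 11)(4 5)(9 13)| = 22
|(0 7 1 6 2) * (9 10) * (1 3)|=6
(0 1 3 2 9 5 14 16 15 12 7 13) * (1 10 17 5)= [10, 3, 9, 2, 4, 14, 6, 13, 8, 1, 17, 11, 7, 0, 16, 12, 15, 5]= (0 10 17 5 14 16 15 12 7 13)(1 3 2 9)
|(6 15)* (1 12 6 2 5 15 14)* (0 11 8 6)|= |(0 11 8 6 14 1 12)(2 5 15)|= 21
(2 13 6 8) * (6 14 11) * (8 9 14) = [0, 1, 13, 3, 4, 5, 9, 7, 2, 14, 10, 6, 12, 8, 11] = (2 13 8)(6 9 14 11)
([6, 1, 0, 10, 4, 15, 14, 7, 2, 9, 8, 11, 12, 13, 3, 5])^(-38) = (15)(0 10 6 8 14 2 3)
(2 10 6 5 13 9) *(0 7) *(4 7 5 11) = (0 5 13 9 2 10 6 11 4 7) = [5, 1, 10, 3, 7, 13, 11, 0, 8, 2, 6, 4, 12, 9]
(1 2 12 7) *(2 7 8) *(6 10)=(1 7)(2 12 8)(6 10)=[0, 7, 12, 3, 4, 5, 10, 1, 2, 9, 6, 11, 8]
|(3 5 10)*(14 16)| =|(3 5 10)(14 16)| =6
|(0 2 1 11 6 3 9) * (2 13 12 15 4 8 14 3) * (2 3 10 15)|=|(0 13 12 2 1 11 6 3 9)(4 8 14 10 15)|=45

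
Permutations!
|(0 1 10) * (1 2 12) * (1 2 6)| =4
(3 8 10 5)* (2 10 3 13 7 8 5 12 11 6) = (2 10 12 11 6)(3 5 13 7 8) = [0, 1, 10, 5, 4, 13, 2, 8, 3, 9, 12, 6, 11, 7]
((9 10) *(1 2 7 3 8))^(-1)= ((1 2 7 3 8)(9 10))^(-1)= (1 8 3 7 2)(9 10)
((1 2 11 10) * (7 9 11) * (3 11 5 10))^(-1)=(1 10 5 9 7 2)(3 11)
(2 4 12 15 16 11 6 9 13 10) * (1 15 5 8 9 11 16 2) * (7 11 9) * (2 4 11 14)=(16)(1 15 4 12 5 8 7 14 2 11 6 9 13 10)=[0, 15, 11, 3, 12, 8, 9, 14, 7, 13, 1, 6, 5, 10, 2, 4, 16]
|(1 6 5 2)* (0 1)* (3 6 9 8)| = 8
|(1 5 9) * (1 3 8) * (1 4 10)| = 7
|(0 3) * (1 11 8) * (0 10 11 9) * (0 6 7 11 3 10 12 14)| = 30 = |(0 10 3 12 14)(1 9 6 7 11 8)|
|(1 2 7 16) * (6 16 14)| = |(1 2 7 14 6 16)| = 6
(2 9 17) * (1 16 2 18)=(1 16 2 9 17 18)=[0, 16, 9, 3, 4, 5, 6, 7, 8, 17, 10, 11, 12, 13, 14, 15, 2, 18, 1]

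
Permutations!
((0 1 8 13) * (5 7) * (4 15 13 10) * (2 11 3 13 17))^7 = (0 2 10 13 17 8 3 15 1 11 4)(5 7)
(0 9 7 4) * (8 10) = (0 9 7 4)(8 10) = [9, 1, 2, 3, 0, 5, 6, 4, 10, 7, 8]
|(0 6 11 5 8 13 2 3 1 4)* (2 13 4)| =6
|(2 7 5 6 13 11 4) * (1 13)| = |(1 13 11 4 2 7 5 6)| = 8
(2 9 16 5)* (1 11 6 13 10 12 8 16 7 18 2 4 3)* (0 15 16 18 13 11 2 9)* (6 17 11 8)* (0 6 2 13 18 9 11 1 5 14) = (0 15 16 14)(1 13 10 12 2 6 8 9 7 18 11 17)(3 5 4) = [15, 13, 6, 5, 3, 4, 8, 18, 9, 7, 12, 17, 2, 10, 0, 16, 14, 1, 11]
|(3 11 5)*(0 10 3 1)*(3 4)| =7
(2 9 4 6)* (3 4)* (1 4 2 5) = (1 4 6 5)(2 9 3) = [0, 4, 9, 2, 6, 1, 5, 7, 8, 3]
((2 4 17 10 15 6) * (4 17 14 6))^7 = (17)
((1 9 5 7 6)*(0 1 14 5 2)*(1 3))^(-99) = (0 3 1 9 2)(5 7 6 14)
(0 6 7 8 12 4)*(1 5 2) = (0 6 7 8 12 4)(1 5 2) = [6, 5, 1, 3, 0, 2, 7, 8, 12, 9, 10, 11, 4]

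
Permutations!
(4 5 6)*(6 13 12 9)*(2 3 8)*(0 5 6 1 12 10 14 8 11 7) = (0 5 13 10 14 8 2 3 11 7)(1 12 9)(4 6) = [5, 12, 3, 11, 6, 13, 4, 0, 2, 1, 14, 7, 9, 10, 8]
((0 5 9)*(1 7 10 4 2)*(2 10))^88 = ((0 5 9)(1 7 2)(4 10))^88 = (10)(0 5 9)(1 7 2)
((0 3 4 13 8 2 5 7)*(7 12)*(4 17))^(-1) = (0 7 12 5 2 8 13 4 17 3)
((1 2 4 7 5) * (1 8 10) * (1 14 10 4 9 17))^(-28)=(17)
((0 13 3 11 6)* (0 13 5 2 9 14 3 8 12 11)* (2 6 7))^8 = ((0 5 6 13 8 12 11 7 2 9 14 3))^8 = (0 2 8)(3 7 13)(5 9 12)(6 14 11)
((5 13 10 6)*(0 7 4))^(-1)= (0 4 7)(5 6 10 13)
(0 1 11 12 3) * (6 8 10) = [1, 11, 2, 0, 4, 5, 8, 7, 10, 9, 6, 12, 3] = (0 1 11 12 3)(6 8 10)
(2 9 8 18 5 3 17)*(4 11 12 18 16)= (2 9 8 16 4 11 12 18 5 3 17)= [0, 1, 9, 17, 11, 3, 6, 7, 16, 8, 10, 12, 18, 13, 14, 15, 4, 2, 5]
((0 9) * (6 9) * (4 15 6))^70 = ((0 4 15 6 9))^70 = (15)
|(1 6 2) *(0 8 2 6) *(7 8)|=|(0 7 8 2 1)|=5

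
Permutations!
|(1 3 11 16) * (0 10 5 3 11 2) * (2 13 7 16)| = |(0 10 5 3 13 7 16 1 11 2)| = 10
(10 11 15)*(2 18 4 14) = (2 18 4 14)(10 11 15) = [0, 1, 18, 3, 14, 5, 6, 7, 8, 9, 11, 15, 12, 13, 2, 10, 16, 17, 4]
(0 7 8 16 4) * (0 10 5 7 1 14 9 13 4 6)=[1, 14, 2, 3, 10, 7, 0, 8, 16, 13, 5, 11, 12, 4, 9, 15, 6]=(0 1 14 9 13 4 10 5 7 8 16 6)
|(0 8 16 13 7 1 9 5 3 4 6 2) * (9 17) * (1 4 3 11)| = 40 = |(0 8 16 13 7 4 6 2)(1 17 9 5 11)|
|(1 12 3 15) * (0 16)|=|(0 16)(1 12 3 15)|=4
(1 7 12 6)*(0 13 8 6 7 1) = (0 13 8 6)(7 12) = [13, 1, 2, 3, 4, 5, 0, 12, 6, 9, 10, 11, 7, 8]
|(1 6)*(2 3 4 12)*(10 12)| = |(1 6)(2 3 4 10 12)| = 10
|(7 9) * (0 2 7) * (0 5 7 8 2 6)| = |(0 6)(2 8)(5 7 9)| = 6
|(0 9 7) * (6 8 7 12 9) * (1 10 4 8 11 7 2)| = |(0 6 11 7)(1 10 4 8 2)(9 12)| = 20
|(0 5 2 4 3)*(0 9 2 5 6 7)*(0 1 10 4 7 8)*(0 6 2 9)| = |(0 2 7 1 10 4 3)(6 8)| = 14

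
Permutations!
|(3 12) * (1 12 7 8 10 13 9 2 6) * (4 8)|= |(1 12 3 7 4 8 10 13 9 2 6)|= 11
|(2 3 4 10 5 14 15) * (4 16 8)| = 9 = |(2 3 16 8 4 10 5 14 15)|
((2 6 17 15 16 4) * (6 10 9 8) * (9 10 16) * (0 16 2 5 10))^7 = ((0 16 4 5 10)(6 17 15 9 8))^7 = (0 4 10 16 5)(6 15 8 17 9)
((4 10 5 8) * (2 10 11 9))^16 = ((2 10 5 8 4 11 9))^16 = (2 5 4 9 10 8 11)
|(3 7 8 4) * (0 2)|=4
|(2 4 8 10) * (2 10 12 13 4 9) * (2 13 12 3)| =6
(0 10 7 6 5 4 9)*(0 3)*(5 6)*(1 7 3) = (0 10 3)(1 7 5 4 9) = [10, 7, 2, 0, 9, 4, 6, 5, 8, 1, 3]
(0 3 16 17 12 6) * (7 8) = (0 3 16 17 12 6)(7 8) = [3, 1, 2, 16, 4, 5, 0, 8, 7, 9, 10, 11, 6, 13, 14, 15, 17, 12]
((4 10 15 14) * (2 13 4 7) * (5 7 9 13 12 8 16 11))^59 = (2 16 7 8 5 12 11)(4 13 9 14 15 10)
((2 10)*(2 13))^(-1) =((2 10 13))^(-1) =(2 13 10)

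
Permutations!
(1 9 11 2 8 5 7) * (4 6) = (1 9 11 2 8 5 7)(4 6) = [0, 9, 8, 3, 6, 7, 4, 1, 5, 11, 10, 2]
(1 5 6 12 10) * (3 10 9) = (1 5 6 12 9 3 10) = [0, 5, 2, 10, 4, 6, 12, 7, 8, 3, 1, 11, 9]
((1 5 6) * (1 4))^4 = ((1 5 6 4))^4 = (6)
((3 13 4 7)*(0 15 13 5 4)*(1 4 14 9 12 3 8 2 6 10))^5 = (0 13 15)(1 6 8 4 10 2 7)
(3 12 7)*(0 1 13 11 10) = (0 1 13 11 10)(3 12 7) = [1, 13, 2, 12, 4, 5, 6, 3, 8, 9, 0, 10, 7, 11]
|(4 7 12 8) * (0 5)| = 4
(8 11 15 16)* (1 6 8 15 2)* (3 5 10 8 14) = (1 6 14 3 5 10 8 11 2)(15 16) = [0, 6, 1, 5, 4, 10, 14, 7, 11, 9, 8, 2, 12, 13, 3, 16, 15]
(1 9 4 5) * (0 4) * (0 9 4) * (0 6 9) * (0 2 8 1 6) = (1 4 5 6 9 2 8) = [0, 4, 8, 3, 5, 6, 9, 7, 1, 2]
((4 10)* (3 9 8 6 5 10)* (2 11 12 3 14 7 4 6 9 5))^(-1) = (2 6 10 5 3 12 11)(4 7 14)(8 9)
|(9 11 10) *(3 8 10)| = 5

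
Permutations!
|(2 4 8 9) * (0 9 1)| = 6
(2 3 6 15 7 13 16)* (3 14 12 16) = (2 14 12 16)(3 6 15 7 13) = [0, 1, 14, 6, 4, 5, 15, 13, 8, 9, 10, 11, 16, 3, 12, 7, 2]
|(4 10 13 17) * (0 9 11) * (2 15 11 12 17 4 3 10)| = |(0 9 12 17 3 10 13 4 2 15 11)| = 11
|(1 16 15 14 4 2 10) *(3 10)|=8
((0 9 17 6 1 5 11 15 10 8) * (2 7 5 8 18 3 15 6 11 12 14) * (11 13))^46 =(0 1 11 17)(2 7 5 12 14)(3 10)(6 13 9 8)(15 18)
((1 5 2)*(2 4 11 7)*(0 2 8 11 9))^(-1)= ((0 2 1 5 4 9)(7 8 11))^(-1)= (0 9 4 5 1 2)(7 11 8)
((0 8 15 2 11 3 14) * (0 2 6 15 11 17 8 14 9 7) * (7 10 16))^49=(0 11 7 8 16 17 10 2 9 14 3)(6 15)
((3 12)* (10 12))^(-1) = ((3 10 12))^(-1) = (3 12 10)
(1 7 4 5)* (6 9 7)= (1 6 9 7 4 5)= [0, 6, 2, 3, 5, 1, 9, 4, 8, 7]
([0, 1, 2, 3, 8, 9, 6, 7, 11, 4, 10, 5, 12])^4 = (12)(4 9 5 11 8)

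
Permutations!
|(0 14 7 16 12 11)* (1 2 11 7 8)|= |(0 14 8 1 2 11)(7 16 12)|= 6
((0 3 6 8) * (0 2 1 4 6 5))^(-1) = (0 5 3)(1 2 8 6 4)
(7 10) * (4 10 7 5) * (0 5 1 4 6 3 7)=(0 5 6 3 7)(1 4 10)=[5, 4, 2, 7, 10, 6, 3, 0, 8, 9, 1]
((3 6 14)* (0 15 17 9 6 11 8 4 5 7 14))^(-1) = (0 6 9 17 15)(3 14 7 5 4 8 11)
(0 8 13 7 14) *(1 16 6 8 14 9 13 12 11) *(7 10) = [14, 16, 2, 3, 4, 5, 8, 9, 12, 13, 7, 1, 11, 10, 0, 15, 6] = (0 14)(1 16 6 8 12 11)(7 9 13 10)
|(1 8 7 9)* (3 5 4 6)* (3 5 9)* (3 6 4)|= 7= |(1 8 7 6 5 3 9)|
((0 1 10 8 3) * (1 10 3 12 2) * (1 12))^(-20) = (12)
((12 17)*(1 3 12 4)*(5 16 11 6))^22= (1 12 4 3 17)(5 11)(6 16)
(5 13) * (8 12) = [0, 1, 2, 3, 4, 13, 6, 7, 12, 9, 10, 11, 8, 5] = (5 13)(8 12)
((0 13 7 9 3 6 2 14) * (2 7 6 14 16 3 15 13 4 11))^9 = ((0 4 11 2 16 3 14)(6 7 9 15 13))^9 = (0 11 16 14 4 2 3)(6 13 15 9 7)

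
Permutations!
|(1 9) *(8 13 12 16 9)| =6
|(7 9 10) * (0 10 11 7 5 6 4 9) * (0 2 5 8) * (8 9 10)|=|(0 8)(2 5 6 4 10 9 11 7)|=8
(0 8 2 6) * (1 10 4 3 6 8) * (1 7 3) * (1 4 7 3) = [3, 10, 8, 6, 4, 5, 0, 1, 2, 9, 7] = (0 3 6)(1 10 7)(2 8)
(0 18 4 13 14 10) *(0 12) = (0 18 4 13 14 10 12) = [18, 1, 2, 3, 13, 5, 6, 7, 8, 9, 12, 11, 0, 14, 10, 15, 16, 17, 4]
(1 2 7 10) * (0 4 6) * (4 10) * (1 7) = (0 10 7 4 6)(1 2) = [10, 2, 1, 3, 6, 5, 0, 4, 8, 9, 7]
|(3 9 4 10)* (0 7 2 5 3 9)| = |(0 7 2 5 3)(4 10 9)| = 15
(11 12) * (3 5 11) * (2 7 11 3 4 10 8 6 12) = (2 7 11)(3 5)(4 10 8 6 12) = [0, 1, 7, 5, 10, 3, 12, 11, 6, 9, 8, 2, 4]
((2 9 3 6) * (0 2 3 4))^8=(9)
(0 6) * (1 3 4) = (0 6)(1 3 4) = [6, 3, 2, 4, 1, 5, 0]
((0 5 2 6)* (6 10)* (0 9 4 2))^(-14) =(2 10 6 9 4)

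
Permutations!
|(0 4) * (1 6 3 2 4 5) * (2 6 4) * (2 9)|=4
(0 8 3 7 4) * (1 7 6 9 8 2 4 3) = [2, 7, 4, 6, 0, 5, 9, 3, 1, 8] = (0 2 4)(1 7 3 6 9 8)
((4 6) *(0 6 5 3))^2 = (0 4 3 6 5) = ((0 6 4 5 3))^2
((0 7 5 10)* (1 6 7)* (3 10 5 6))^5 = ((0 1 3 10)(6 7))^5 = (0 1 3 10)(6 7)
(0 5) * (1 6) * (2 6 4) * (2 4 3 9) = (0 5)(1 3 9 2 6) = [5, 3, 6, 9, 4, 0, 1, 7, 8, 2]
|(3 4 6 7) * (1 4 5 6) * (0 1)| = 12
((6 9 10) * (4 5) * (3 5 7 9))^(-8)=((3 5 4 7 9 10 6))^(-8)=(3 6 10 9 7 4 5)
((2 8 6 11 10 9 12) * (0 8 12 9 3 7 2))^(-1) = ((0 8 6 11 10 3 7 2 12))^(-1) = (0 12 2 7 3 10 11 6 8)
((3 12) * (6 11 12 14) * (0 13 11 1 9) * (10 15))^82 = (15)(0 13 11 12 3 14 6 1 9)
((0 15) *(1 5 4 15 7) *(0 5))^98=((0 7 1)(4 15 5))^98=(0 1 7)(4 5 15)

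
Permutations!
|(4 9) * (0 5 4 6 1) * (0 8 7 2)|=|(0 5 4 9 6 1 8 7 2)|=9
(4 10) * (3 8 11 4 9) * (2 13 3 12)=(2 13 3 8 11 4 10 9 12)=[0, 1, 13, 8, 10, 5, 6, 7, 11, 12, 9, 4, 2, 3]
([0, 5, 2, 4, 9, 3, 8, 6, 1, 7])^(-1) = [0, 8, 2, 5, 3, 1, 7, 9, 6, 4]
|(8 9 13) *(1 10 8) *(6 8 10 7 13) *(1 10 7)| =3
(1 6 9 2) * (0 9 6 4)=(0 9 2 1 4)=[9, 4, 1, 3, 0, 5, 6, 7, 8, 2]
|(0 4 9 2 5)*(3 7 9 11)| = 8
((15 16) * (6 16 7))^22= ((6 16 15 7))^22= (6 15)(7 16)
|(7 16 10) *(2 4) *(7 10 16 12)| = |(16)(2 4)(7 12)| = 2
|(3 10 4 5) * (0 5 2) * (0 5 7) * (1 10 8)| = 14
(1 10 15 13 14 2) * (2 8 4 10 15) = [0, 15, 1, 3, 10, 5, 6, 7, 4, 9, 2, 11, 12, 14, 8, 13] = (1 15 13 14 8 4 10 2)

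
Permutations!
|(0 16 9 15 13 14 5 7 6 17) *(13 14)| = 9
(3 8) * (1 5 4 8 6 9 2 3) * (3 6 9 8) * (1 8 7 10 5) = (2 6 7 10 5 4 3 9) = [0, 1, 6, 9, 3, 4, 7, 10, 8, 2, 5]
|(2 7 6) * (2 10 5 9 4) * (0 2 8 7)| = |(0 2)(4 8 7 6 10 5 9)| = 14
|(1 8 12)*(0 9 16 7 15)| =15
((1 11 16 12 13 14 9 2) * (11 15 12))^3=(1 13 2 12 9 15 14)(11 16)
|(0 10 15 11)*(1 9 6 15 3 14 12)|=10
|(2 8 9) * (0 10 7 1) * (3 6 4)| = 12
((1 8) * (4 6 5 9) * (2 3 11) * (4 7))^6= (11)(4 6 5 9 7)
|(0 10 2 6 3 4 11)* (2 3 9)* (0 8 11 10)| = |(2 6 9)(3 4 10)(8 11)| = 6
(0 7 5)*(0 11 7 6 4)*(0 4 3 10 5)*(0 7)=(0 6 3 10 5 11)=[6, 1, 2, 10, 4, 11, 3, 7, 8, 9, 5, 0]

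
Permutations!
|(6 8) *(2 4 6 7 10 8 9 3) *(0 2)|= 6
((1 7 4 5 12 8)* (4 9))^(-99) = (1 8 12 5 4 9 7)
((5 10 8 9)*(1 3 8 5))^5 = ((1 3 8 9)(5 10))^5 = (1 3 8 9)(5 10)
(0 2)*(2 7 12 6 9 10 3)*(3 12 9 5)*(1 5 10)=(0 7 9 1 5 3 2)(6 10 12)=[7, 5, 0, 2, 4, 3, 10, 9, 8, 1, 12, 11, 6]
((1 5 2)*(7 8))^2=(8)(1 2 5)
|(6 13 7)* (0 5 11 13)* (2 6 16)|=|(0 5 11 13 7 16 2 6)|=8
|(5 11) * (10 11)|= 3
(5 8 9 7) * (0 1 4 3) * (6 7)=(0 1 4 3)(5 8 9 6 7)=[1, 4, 2, 0, 3, 8, 7, 5, 9, 6]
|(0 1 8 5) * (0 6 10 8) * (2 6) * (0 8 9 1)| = |(1 8 5 2 6 10 9)| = 7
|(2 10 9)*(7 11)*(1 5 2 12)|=|(1 5 2 10 9 12)(7 11)|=6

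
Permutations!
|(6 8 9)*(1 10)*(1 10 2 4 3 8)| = |(10)(1 2 4 3 8 9 6)| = 7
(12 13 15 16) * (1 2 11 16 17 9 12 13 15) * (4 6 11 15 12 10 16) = (1 2 15 17 9 10 16 13)(4 6 11) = [0, 2, 15, 3, 6, 5, 11, 7, 8, 10, 16, 4, 12, 1, 14, 17, 13, 9]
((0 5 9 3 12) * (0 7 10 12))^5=((0 5 9 3)(7 10 12))^5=(0 5 9 3)(7 12 10)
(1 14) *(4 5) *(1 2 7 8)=(1 14 2 7 8)(4 5)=[0, 14, 7, 3, 5, 4, 6, 8, 1, 9, 10, 11, 12, 13, 2]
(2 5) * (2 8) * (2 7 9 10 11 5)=(5 8 7 9 10 11)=[0, 1, 2, 3, 4, 8, 6, 9, 7, 10, 11, 5]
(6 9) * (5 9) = (5 9 6) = [0, 1, 2, 3, 4, 9, 5, 7, 8, 6]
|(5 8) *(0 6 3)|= 6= |(0 6 3)(5 8)|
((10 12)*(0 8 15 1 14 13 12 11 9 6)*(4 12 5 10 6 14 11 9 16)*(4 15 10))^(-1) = (0 6 12 4 5 13 14 9 10 8)(1 15 16 11)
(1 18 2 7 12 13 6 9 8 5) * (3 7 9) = (1 18 2 9 8 5)(3 7 12 13 6) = [0, 18, 9, 7, 4, 1, 3, 12, 5, 8, 10, 11, 13, 6, 14, 15, 16, 17, 2]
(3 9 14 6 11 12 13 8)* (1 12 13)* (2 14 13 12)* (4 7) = [0, 2, 14, 9, 7, 5, 11, 4, 3, 13, 10, 12, 1, 8, 6] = (1 2 14 6 11 12)(3 9 13 8)(4 7)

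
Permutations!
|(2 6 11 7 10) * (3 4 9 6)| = 8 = |(2 3 4 9 6 11 7 10)|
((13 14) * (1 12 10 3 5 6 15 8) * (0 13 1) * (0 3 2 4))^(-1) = ((0 13 14 1 12 10 2 4)(3 5 6 15 8))^(-1) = (0 4 2 10 12 1 14 13)(3 8 15 6 5)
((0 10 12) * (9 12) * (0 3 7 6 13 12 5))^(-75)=((0 10 9 5)(3 7 6 13 12))^(-75)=(13)(0 10 9 5)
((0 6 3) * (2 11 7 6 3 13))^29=((0 3)(2 11 7 6 13))^29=(0 3)(2 13 6 7 11)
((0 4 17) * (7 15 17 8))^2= (0 8 15)(4 7 17)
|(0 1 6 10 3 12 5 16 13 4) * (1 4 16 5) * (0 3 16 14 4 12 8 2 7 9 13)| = |(0 12 1 6 10 16)(2 7 9 13 14 4 3 8)| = 24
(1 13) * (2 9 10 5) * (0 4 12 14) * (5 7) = [4, 13, 9, 3, 12, 2, 6, 5, 8, 10, 7, 11, 14, 1, 0] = (0 4 12 14)(1 13)(2 9 10 7 5)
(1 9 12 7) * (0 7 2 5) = (0 7 1 9 12 2 5) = [7, 9, 5, 3, 4, 0, 6, 1, 8, 12, 10, 11, 2]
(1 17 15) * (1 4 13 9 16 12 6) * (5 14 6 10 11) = [0, 17, 2, 3, 13, 14, 1, 7, 8, 16, 11, 5, 10, 9, 6, 4, 12, 15] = (1 17 15 4 13 9 16 12 10 11 5 14 6)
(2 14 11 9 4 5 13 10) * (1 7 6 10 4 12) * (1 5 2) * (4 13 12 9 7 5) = (1 5 12 4 2 14 11 7 6 10) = [0, 5, 14, 3, 2, 12, 10, 6, 8, 9, 1, 7, 4, 13, 11]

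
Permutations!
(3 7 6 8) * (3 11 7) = [0, 1, 2, 3, 4, 5, 8, 6, 11, 9, 10, 7] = (6 8 11 7)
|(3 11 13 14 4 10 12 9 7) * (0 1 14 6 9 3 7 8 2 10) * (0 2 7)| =14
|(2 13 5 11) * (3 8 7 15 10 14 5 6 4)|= 12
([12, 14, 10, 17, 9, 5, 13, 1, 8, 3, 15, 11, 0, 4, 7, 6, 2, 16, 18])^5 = (18)(0 12)(1 7 14)(2 4)(3 15)(6 17)(9 10)(13 16)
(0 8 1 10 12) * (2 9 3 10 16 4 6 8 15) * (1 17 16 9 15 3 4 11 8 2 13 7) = [3, 9, 15, 10, 6, 5, 2, 1, 17, 4, 12, 8, 0, 7, 14, 13, 11, 16] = (0 3 10 12)(1 9 4 6 2 15 13 7)(8 17 16 11)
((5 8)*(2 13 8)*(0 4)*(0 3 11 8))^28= (0 8)(2 3)(4 5)(11 13)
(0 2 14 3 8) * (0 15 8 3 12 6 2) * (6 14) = [0, 1, 6, 3, 4, 5, 2, 7, 15, 9, 10, 11, 14, 13, 12, 8] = (2 6)(8 15)(12 14)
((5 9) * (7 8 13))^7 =((5 9)(7 8 13))^7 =(5 9)(7 8 13)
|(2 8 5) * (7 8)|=4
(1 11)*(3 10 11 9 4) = (1 9 4 3 10 11) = [0, 9, 2, 10, 3, 5, 6, 7, 8, 4, 11, 1]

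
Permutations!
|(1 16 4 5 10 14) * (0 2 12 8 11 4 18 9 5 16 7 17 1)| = |(0 2 12 8 11 4 16 18 9 5 10 14)(1 7 17)| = 12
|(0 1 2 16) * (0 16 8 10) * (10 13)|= 6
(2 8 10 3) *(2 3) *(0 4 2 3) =(0 4 2 8 10 3) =[4, 1, 8, 0, 2, 5, 6, 7, 10, 9, 3]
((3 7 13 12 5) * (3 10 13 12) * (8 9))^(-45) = (3 5)(7 10)(8 9)(12 13)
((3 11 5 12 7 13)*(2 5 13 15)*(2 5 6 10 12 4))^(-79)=(2 6 10 12 7 15 5 4)(3 13 11)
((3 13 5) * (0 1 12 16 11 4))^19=(0 1 12 16 11 4)(3 13 5)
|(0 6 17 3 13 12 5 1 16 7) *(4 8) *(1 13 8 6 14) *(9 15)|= |(0 14 1 16 7)(3 8 4 6 17)(5 13 12)(9 15)|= 30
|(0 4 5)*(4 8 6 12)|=|(0 8 6 12 4 5)|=6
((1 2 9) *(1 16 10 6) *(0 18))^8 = (18)(1 9 10)(2 16 6)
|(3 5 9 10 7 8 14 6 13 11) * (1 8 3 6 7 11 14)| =|(1 8)(3 5 9 10 11 6 13 14 7)| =18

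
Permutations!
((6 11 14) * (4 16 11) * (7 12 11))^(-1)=(4 6 14 11 12 7 16)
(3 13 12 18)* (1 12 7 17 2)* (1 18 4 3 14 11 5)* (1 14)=(1 12 4 3 13 7 17 2 18)(5 14 11)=[0, 12, 18, 13, 3, 14, 6, 17, 8, 9, 10, 5, 4, 7, 11, 15, 16, 2, 1]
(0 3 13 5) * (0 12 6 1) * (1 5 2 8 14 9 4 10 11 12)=[3, 0, 8, 13, 10, 1, 5, 7, 14, 4, 11, 12, 6, 2, 9]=(0 3 13 2 8 14 9 4 10 11 12 6 5 1)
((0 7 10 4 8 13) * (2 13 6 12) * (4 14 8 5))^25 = (0 2 6 14 7 13 12 8 10)(4 5) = ((0 7 10 14 8 6 12 2 13)(4 5))^25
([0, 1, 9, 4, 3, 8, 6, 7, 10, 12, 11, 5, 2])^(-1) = [0, 1, 12, 4, 3, 11, 6, 7, 5, 2, 8, 10, 9]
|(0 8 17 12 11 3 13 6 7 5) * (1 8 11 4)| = 35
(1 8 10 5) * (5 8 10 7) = (1 10 8 7 5) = [0, 10, 2, 3, 4, 1, 6, 5, 7, 9, 8]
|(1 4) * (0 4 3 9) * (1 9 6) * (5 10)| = |(0 4 9)(1 3 6)(5 10)| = 6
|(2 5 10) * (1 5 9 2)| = |(1 5 10)(2 9)| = 6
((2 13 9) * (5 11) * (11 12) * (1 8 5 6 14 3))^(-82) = ((1 8 5 12 11 6 14 3)(2 13 9))^(-82) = (1 14 11 5)(2 9 13)(3 6 12 8)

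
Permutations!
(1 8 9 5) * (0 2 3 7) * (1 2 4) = [4, 8, 3, 7, 1, 2, 6, 0, 9, 5] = (0 4 1 8 9 5 2 3 7)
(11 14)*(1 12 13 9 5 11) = (1 12 13 9 5 11 14) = [0, 12, 2, 3, 4, 11, 6, 7, 8, 5, 10, 14, 13, 9, 1]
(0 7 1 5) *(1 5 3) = [7, 3, 2, 1, 4, 0, 6, 5] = (0 7 5)(1 3)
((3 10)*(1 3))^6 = (10)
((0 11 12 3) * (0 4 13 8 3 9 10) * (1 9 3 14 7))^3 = ((0 11 12 3 4 13 8 14 7 1 9 10))^3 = (0 3 8 1)(4 14 9 11)(7 10 12 13)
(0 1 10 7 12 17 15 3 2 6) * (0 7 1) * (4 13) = (1 10)(2 6 7 12 17 15 3)(4 13) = [0, 10, 6, 2, 13, 5, 7, 12, 8, 9, 1, 11, 17, 4, 14, 3, 16, 15]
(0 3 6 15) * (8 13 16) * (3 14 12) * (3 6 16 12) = [14, 1, 2, 16, 4, 5, 15, 7, 13, 9, 10, 11, 6, 12, 3, 0, 8] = (0 14 3 16 8 13 12 6 15)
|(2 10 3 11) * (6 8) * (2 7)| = |(2 10 3 11 7)(6 8)| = 10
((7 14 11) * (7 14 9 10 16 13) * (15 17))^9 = (7 13 16 10 9)(11 14)(15 17)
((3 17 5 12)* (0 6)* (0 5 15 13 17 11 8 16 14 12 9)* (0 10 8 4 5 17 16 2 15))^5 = (0 17 6)(2 12 9 13 11 8 14 5 15 3 10 16 4) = ((0 6 17)(2 15 13 16 14 12 3 11 4 5 9 10 8))^5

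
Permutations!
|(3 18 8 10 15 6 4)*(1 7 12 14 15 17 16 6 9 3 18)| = |(1 7 12 14 15 9 3)(4 18 8 10 17 16 6)| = 7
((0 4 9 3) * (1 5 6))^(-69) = (0 3 9 4)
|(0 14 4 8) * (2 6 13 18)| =|(0 14 4 8)(2 6 13 18)| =4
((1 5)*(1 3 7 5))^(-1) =(3 5 7)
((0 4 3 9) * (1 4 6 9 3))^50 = ((0 6 9)(1 4))^50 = (0 9 6)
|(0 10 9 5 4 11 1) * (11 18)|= |(0 10 9 5 4 18 11 1)|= 8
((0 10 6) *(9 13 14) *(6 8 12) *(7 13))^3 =(0 12 10 6 8)(7 9 14 13)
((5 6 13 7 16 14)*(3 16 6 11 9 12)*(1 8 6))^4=(1 7 13 6 8)(3 11 16 9 14 12 5)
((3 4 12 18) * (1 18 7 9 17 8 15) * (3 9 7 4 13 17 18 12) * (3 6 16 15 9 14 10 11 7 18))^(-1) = (1 15 16 6 4 12)(3 9 8 17 13)(7 11 10 14 18)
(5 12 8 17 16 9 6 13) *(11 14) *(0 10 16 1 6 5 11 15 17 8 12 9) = [10, 6, 2, 3, 4, 9, 13, 7, 8, 5, 16, 14, 12, 11, 15, 17, 0, 1] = (0 10 16)(1 6 13 11 14 15 17)(5 9)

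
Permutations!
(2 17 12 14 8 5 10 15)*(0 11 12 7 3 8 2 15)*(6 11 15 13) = (0 15 13 6 11 12 14 2 17 7 3 8 5 10) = [15, 1, 17, 8, 4, 10, 11, 3, 5, 9, 0, 12, 14, 6, 2, 13, 16, 7]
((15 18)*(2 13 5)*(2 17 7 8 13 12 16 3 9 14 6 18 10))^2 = (2 16 9 6 15)(3 14 18 10 12)(5 7 13 17 8)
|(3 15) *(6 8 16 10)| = 4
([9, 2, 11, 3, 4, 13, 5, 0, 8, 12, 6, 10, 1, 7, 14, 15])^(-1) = [7, 12, 1, 3, 4, 6, 10, 13, 8, 0, 11, 2, 9, 5, 14, 15]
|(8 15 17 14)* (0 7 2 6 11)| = 20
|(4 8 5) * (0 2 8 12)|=|(0 2 8 5 4 12)|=6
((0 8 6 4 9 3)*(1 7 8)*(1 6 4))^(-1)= ((0 6 1 7 8 4 9 3))^(-1)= (0 3 9 4 8 7 1 6)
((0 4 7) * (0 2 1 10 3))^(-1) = (0 3 10 1 2 7 4)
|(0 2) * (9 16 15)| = 6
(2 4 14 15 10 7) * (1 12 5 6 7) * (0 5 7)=(0 5 6)(1 12 7 2 4 14 15 10)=[5, 12, 4, 3, 14, 6, 0, 2, 8, 9, 1, 11, 7, 13, 15, 10]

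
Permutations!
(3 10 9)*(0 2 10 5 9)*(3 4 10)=(0 2 3 5 9 4 10)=[2, 1, 3, 5, 10, 9, 6, 7, 8, 4, 0]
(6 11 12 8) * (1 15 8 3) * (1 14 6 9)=(1 15 8 9)(3 14 6 11 12)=[0, 15, 2, 14, 4, 5, 11, 7, 9, 1, 10, 12, 3, 13, 6, 8]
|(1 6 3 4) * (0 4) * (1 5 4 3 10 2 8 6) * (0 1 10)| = 14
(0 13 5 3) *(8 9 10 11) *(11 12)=[13, 1, 2, 0, 4, 3, 6, 7, 9, 10, 12, 8, 11, 5]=(0 13 5 3)(8 9 10 12 11)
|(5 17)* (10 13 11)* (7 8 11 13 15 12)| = |(5 17)(7 8 11 10 15 12)| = 6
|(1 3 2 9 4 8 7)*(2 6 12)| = 9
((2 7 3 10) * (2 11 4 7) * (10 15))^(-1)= (3 7 4 11 10 15)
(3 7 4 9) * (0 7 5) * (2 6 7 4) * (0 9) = (0 4)(2 6 7)(3 5 9) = [4, 1, 6, 5, 0, 9, 7, 2, 8, 3]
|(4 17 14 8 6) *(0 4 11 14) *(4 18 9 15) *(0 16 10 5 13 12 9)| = 36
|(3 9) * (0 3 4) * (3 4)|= 2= |(0 4)(3 9)|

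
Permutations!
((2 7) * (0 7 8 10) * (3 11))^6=((0 7 2 8 10)(3 11))^6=(11)(0 7 2 8 10)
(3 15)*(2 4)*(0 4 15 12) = (0 4 2 15 3 12) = [4, 1, 15, 12, 2, 5, 6, 7, 8, 9, 10, 11, 0, 13, 14, 3]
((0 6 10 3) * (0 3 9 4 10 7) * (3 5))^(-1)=(0 7 6)(3 5)(4 9 10)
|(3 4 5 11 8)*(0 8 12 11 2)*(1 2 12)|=9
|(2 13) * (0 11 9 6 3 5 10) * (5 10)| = |(0 11 9 6 3 10)(2 13)| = 6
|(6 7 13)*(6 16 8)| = 5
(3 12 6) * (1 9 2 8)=[0, 9, 8, 12, 4, 5, 3, 7, 1, 2, 10, 11, 6]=(1 9 2 8)(3 12 6)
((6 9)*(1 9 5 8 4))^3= ((1 9 6 5 8 4))^3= (1 5)(4 6)(8 9)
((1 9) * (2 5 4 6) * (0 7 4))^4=(9)(0 2 4)(5 6 7)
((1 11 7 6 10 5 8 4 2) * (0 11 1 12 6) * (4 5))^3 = ((0 11 7)(2 12 6 10 4)(5 8))^3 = (2 10 12 4 6)(5 8)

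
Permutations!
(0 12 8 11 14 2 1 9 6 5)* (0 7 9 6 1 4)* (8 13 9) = (0 12 13 9 1 6 5 7 8 11 14 2 4) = [12, 6, 4, 3, 0, 7, 5, 8, 11, 1, 10, 14, 13, 9, 2]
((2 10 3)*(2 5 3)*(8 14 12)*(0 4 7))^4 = ((0 4 7)(2 10)(3 5)(8 14 12))^4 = (0 4 7)(8 14 12)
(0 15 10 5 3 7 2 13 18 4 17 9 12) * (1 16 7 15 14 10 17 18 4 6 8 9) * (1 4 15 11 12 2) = [14, 16, 13, 11, 18, 3, 8, 1, 9, 2, 5, 12, 0, 15, 10, 17, 7, 4, 6] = (0 14 10 5 3 11 12)(1 16 7)(2 13 15 17 4 18 6 8 9)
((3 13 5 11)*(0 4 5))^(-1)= (0 13 3 11 5 4)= ((0 4 5 11 3 13))^(-1)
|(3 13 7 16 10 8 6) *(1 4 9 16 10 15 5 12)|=42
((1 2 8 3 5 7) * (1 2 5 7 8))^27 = (1 3)(2 8)(5 7)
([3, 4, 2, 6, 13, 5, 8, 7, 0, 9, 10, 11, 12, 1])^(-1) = (0 8 6 3)(1 13 4)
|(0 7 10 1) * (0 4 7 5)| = 4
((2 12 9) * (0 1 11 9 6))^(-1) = ((0 1 11 9 2 12 6))^(-1) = (0 6 12 2 9 11 1)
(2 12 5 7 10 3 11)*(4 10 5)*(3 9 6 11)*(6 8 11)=[0, 1, 12, 3, 10, 7, 6, 5, 11, 8, 9, 2, 4]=(2 12 4 10 9 8 11)(5 7)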